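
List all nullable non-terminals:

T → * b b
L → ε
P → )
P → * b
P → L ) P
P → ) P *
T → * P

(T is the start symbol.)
{ 'L' }

ε-productions: L → ε
So L is immediately nullable.
No further non-terminal can be added: every production for the remaining non-terminals contains a terminal or a non-nullable non-terminal.
Nullable = { 'L' }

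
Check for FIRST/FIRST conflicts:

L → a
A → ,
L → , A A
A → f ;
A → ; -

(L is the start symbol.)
No FIRST/FIRST conflicts.

Productions for L:
  L → a: FIRST = { 'a' }
  L → , A A: FIRST = { ',' }
Productions for A:
  A → ,: FIRST = { ',' }
  A → f ;: FIRST = { 'f' }
  A → ; -: FIRST = { ';' }

All alternatives of each non-terminal have pairwise disjoint FIRST sets.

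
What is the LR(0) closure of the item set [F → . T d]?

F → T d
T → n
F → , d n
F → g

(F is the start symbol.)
{ [F → . T d], [T → . n] }

Start with: [F → . T d]
  [F → . T d] has the dot before T: add [T → . n]
No further items can be added.

CLOSURE = { [F → . T d], [T → . n] }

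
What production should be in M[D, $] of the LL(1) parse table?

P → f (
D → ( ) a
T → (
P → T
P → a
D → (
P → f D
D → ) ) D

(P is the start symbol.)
To find M[D, $], we find productions for D where $ is in the predict set (PREDICT(N → α) = (FIRST(α) \ {ε}) ∪ (FOLLOW(N) if α ⇒* ε)).

D → ( ) a: PREDICT = { '(' }
D → (: PREDICT = { '(' }
D → ) ) D: PREDICT = { ')' }

M[D, $] is empty (no production applies)

Answer: Empty (error entry)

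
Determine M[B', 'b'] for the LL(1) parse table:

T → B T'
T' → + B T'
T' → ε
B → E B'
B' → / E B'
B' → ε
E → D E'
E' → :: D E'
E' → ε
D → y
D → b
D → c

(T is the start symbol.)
To find M[B', 'b'], we find productions for B' where 'b' is in the predict set (PREDICT(N → α) = (FIRST(α) \ {ε}) ∪ (FOLLOW(N) if α ⇒* ε)).

Relevant sets:
  FOLLOW(B') = { $, '+' }

B' → / E B': PREDICT = { '/' }
B' → ε: PREDICT = { $, '+' }

M[B', 'b'] is empty (no production applies)

Answer: Empty (error entry)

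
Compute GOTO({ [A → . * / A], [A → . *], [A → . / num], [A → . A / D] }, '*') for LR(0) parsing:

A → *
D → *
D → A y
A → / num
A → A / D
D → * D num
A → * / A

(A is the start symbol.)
{ [A → * . / A], [A → * .] }

GOTO(I, '*') = CLOSURE({ [A → αX.β] : [A → α.Xβ] ∈ I, X = '*' })

Items with dot before '*', with the dot advanced:
  [A → . *] → [A → * .]
  [A → . * / A] → [A → * . / A]
Closure adds nothing (no advanced item has the dot before a non-terminal).

GOTO = { [A → * . / A], [A → * .] }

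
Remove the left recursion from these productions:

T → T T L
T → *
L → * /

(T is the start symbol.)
T → * T'
T' → T L T'
T' → ε
L → * /

T is directly left-recursive. The standard transformation for
  A → A α₁ | ... | A α_m | β₁ | ... | β_n
is
  A  → β₁ A' | ... | β_n A'
  A' → α₁ A' | ... | α_m A' | ε

T → * becomes T → * T'
T → T T L becomes T' → T L T'
Add T' → ε

Productions for other non-terminals are unchanged:
  L → * /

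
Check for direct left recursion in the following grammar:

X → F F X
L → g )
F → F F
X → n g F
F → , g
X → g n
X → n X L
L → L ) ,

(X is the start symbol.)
Direct left recursion occurs when N → N α for some non-terminal N (the right-hand side begins with the left-hand side itself).

X → F F X: starts with F
L → g ): starts with g
F → F F: LEFT RECURSIVE (starts with F)
X → n g F: starts with n
F → , g: starts with ','
X → g n: starts with g
X → n X L: starts with n
L → L ) ,: LEFT RECURSIVE (starts with L)

The grammar has direct left recursion on: F, L.

Answer: Yes, F, L are left-recursive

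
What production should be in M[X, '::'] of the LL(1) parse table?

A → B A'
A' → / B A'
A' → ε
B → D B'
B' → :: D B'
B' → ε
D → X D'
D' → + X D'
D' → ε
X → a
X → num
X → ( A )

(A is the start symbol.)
Empty (error entry)

To find M[X, '::'], we find productions for X where '::' is in the predict set (PREDICT(N → α) = (FIRST(α) \ {ε}) ∪ (FOLLOW(N) if α ⇒* ε)).

X → a: PREDICT = { 'a' }
X → num: PREDICT = { 'num' }
X → ( A ): PREDICT = { '(' }

M[X, '::'] is empty (no production applies)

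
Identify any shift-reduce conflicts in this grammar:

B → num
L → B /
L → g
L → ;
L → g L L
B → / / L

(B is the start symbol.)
Yes — I8: [L → g .] vs [B → . / / L]

A shift-reduce conflict occurs when an LR(0) state has both:
  - a complete (reduce) item [A → α .] (dot at the end), and
  - a shift item [B → β . c γ] (dot before a terminal).

Augment with B' → B and build the canonical LR(0) collection (I0 = CLOSURE({[B' → . B]}), then GOTO on every symbol after a dot until no new states appear). It has 12 states:
  I0: { [B → . / / L], [B → . num], [B' → . B] }  — shift
  I1: { [B → / . / L] }  — shift
  I2: { [B' → B .] }  — accept
  I3: { [B → num .] }  — reduce
  I4: { [B → . / / L], [B → . num], [B → / / . L], [L → . ;], [L → . B /], [L → . g L L], [L → . g] }  — shift
  I5: { [L → ; .] }  — reduce
  I6: { [L → B . /] }  — shift
  I7: { [B → / / L .] }  — reduce
  I8: { [B → . / / L], [B → . num], [L → . ;], [L → . B /], [L → . g L L], [L → . g], [L → g . L L], [L → g .] }  — shift, reduce
  I9: { [B → . / / L], [B → . num], [L → . ;], [L → . B /], [L → . g L L], [L → . g], [L → g L . L] }  — shift
  I10: { [L → g L L .] }  — reduce
  I11: { [L → B / .] }  — reduce

I8 contains reduce item [L → g .] and shift items [B → . / / L], [B → . num], [L → . ;], [L → . g], [L → . g L L] — shift-reduce conflict.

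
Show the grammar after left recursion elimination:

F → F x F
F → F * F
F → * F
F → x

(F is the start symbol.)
F → * F F'
F → x F'
F' → x F F'
F' → * F F'
F' → ε

F is directly left-recursive. The standard transformation for
  A → A α₁ | ... | A α_m | β₁ | ... | β_n
is
  A  → β₁ A' | ... | β_n A'
  A' → α₁ A' | ... | α_m A' | ε

F → * F becomes F → * F F'
F → x becomes F → x F'
F → F x F becomes F' → x F F'
F → F * F becomes F' → * F F'
Add F' → ε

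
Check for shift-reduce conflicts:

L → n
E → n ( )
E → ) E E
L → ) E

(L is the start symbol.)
A shift-reduce conflict occurs when an LR(0) state has both:
  - a complete (reduce) item [A → α .] (dot at the end), and
  - a shift item [B → β . c γ] (dot before a terminal).

Augment with L' → L and build the canonical LR(0) collection (I0 = CLOSURE({[L' → . L]}), then GOTO on every symbol after a dot until no new states appear). It has 11 states:
  I0: { [L → . ) E], [L → . n], [L' → . L] }  — shift
  I1: { [E → . ) E E], [E → . n ( )], [L → ) . E] }  — shift
  I2: { [L' → L .] }  — accept
  I3: { [L → n .] }  — reduce
  I4: { [E → ) . E E], [E → . ) E E], [E → . n ( )] }  — shift
  I5: { [L → ) E .] }  — reduce
  I6: { [E → n . ( )] }  — shift
  I7: { [E → n ( . )] }  — shift
  I8: { [E → n ( ) .] }  — reduce
  I9: { [E → ) E . E], [E → . ) E E], [E → . n ( )] }  — shift
  I10: { [E → ) E E .] }  — reduce

No state contains both a complete item and a shift item.

Answer: No shift-reduce conflicts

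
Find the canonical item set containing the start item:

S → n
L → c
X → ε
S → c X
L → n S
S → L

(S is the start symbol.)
First, augment the grammar with S' → S
I₀ = CLOSURE({ [S' → . S] }):
  [S' → . S] has the dot before S: add [S → . n], [S → . c X], [S → . L]
  [S → . L] has the dot before L: add [L → . c], [L → . n S]
No further items can be added.

I₀ = { [L → . c], [L → . n S], [S → . L], [S → . c X], [S → . n], [S' → . S] }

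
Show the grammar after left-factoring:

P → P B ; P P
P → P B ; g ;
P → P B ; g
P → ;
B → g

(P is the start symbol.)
P → P B ; P'
P' → P P
P' → g P''
P'' → ;
P'' → ε
P → ;
B → g

Left-factoring transforms A → αβ₁ | αβ₂ into A → αA' and A' → β₁ | β₂
(α is the longest common prefix among the alternatives). Repeat until
no nonterminal has two alternatives with a common prefix.

Round 1: P has alternatives sharing prefix 'P B ;'. Introduce P': P → P B ; P'
  Add: P' → P P
  Add: P' → g ;
  Add: P' → g

Round 2: P' has alternatives sharing prefix 'g'. Introduce P'': P' → g P''
  Add: P'' → ;
  Add: P'' → ε

No remaining common prefixes — done.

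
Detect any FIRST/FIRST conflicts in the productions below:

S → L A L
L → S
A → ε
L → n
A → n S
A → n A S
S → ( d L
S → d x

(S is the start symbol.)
A FIRST/FIRST conflict occurs when two productions N → α and N → β for the same non-terminal have FIRST(α) ∩ FIRST(β) ≠ ∅ (with ε ∈ FIRST of a nullable right-hand side, so two nullable alternatives also conflict).

FIRST sets of the non-terminals at (or reachable through a nullable prefix from) the front of some alternative:
  FIRST(L) = { '(', 'd', 'n' }
  FIRST(S) = { '(', 'd', 'n' }

Productions for S:
  S → L A L: FIRST = { '(', 'd', 'n' }
  S → ( d L: FIRST = { '(' }
  S → d x: FIRST = { 'd' }
Productions for L:
  L → S: FIRST = { '(', 'd', 'n' }
  L → n: FIRST = { 'n' }
Productions for A:
  A → ε: FIRST = { ε }
  A → n S: FIRST = { 'n' }
  A → n A S: FIRST = { 'n' }

Conflict for S: S → L A L and S → ( d L
  Overlap: { '(' }
Conflict for S: S → L A L and S → d x
  Overlap: { 'd' }
Conflict for L: L → S and L → n
  Overlap: { 'n' }
Conflict for A: A → n S and A → n A S
  Overlap: { 'n' }

Answer: Yes. S → L A L / S → '(' d L on { '(' }; S → L A L / S → d x on { 'd' }; L → S / L → n on { 'n' }; A → n S / A → n A S on { 'n' }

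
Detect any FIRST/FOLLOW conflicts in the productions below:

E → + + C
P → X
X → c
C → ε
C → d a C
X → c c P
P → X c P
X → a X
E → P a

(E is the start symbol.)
No FIRST/FOLLOW conflicts.

Nullable non-terminals: C.

C: nullable alternative(s) C → ε; FOLLOW(C) = { $ }
  C → ε: FIRST \ {ε} = { } — this is the only nullable alternative, skip
  C → d a C: FIRST \ {ε} = { 'd' } — disjoint from FOLLOW(C)

E, P, X have no nullable alternative, so no FIRST/FOLLOW check is needed there.

No FIRST/FOLLOW conflicts found.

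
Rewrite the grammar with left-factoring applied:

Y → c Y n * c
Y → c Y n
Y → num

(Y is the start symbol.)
Y → c Y n Y'
Y' → * c
Y' → ε
Y → num

Left-factoring transforms A → αβ₁ | αβ₂ into A → αA' and A' → β₁ | β₂
(α is the longest common prefix among the alternatives). Repeat until
no nonterminal has two alternatives with a common prefix.

Round 1: Y has alternatives sharing prefix 'c Y n'. Introduce Y': Y → c Y n Y'
  Add: Y' → * c
  Add: Y' → ε

No remaining common prefixes — done.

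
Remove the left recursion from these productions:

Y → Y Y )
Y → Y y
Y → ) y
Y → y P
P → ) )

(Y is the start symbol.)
Y → ) y Y'
Y → y P Y'
Y' → Y ) Y'
Y' → y Y'
Y' → ε
P → ) )

Y is directly left-recursive. The standard transformation for
  A → A α₁ | ... | A α_m | β₁ | ... | β_n
is
  A  → β₁ A' | ... | β_n A'
  A' → α₁ A' | ... | α_m A' | ε

Y → ) y becomes Y → ) y Y'
Y → y P becomes Y → y P Y'
Y → Y Y ) becomes Y' → Y ) Y'
Y → Y y becomes Y' → y Y'
Add Y' → ε

Productions for other non-terminals are unchanged:
  P → ) )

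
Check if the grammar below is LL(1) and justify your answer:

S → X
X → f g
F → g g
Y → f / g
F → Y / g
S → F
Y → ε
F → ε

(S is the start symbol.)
Relevant sets:
  FIRST(X) = { 'f' }
  FIRST(F) = { '/', 'f', 'g', ε }
  FIRST(Y) = { 'f', ε }
  FOLLOW(S) = { $ }
  FOLLOW(F) = { $ }
  FOLLOW(Y) = { '/' }

For S:
  PREDICT(S → X) = { 'f' }
  PREDICT(S → F) = { $, '/', 'f', 'g' }
For F:
  PREDICT(F → g g) = { 'g' }
  PREDICT(F → Y '/' g) = { '/', 'f' }
  PREDICT(F → ε) = { $ }
For Y:
  PREDICT(Y → f '/' g) = { 'f' }
  PREDICT(Y → ε) = { '/' }
X has a single production, so nothing to check there.

Conflict found: Predict set conflict for S: { 'f' }
The grammar is NOT LL(1).

Answer: No. Predict set conflict for S: { 'f' }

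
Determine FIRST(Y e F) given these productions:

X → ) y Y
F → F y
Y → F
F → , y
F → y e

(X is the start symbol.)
FIRST sets of the non-terminals involved (from the grammar, by fixed-point iteration):
  FIRST(Y) = { ',', 'y' }

To compute FIRST(Y e F), process the symbols left to right:
Symbol Y is a non-terminal. Add FIRST(Y) \ {ε} = { ',', 'y' }
Y is not nullable (ε ∉ FIRST(Y)), so stop here.
FIRST(Y e F) = { ',', 'y' }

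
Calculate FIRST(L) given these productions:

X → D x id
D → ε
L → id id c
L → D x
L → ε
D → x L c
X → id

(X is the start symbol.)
To compute FIRST(L), examine every production with L on the left-hand side, reading each right-hand side left to right until a non-nullable symbol is reached.

FIRST sets of the other non-terminals involved (by the same procedure, iterated to a fixed point):
  FIRST(D) = { 'x', ε }

From L → id id c:
  - id is a terminal: add 'id' and stop
From L → D x:
  - D is a non-terminal: add FIRST(D) \ {ε} = { 'x' }
    D is nullable, so continue to the next symbol
  - x is a terminal: add 'x' and stop
From L → ε:
  - ε-production, so ε ∈ FIRST(L)

Collecting: FIRST(L) = { 'id', 'x', ε }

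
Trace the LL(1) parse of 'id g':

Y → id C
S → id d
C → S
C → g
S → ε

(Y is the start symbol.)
Stack is shown with the top on the left.

Stack   Input   Action
----------------------
Y $     id g $  output Y → id C
id C $  id g $  match 'id'
C $     g $     output C → g
g $     g $     match 'g'
$       $       accept

The string is accepted.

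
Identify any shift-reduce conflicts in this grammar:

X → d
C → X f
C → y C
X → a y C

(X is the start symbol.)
Augment with X' → X and build the canonical LR(0) collection (I0 = CLOSURE({[X' → . X]}), then GOTO on every symbol after a dot until no new states appear). It has 10 states:
  I0: { [X → . a y C], [X → . d], [X' → . X] }  — shift
  I1: { [X' → X .] }  — accept
  I2: { [X → a . y C] }  — shift
  I3: { [X → d .] }  — reduce
  I4: { [C → . X f], [C → . y C], [X → . a y C], [X → . d], [X → a y . C] }  — shift
  I5: { [X → a y C .] }  — reduce
  I6: { [C → X . f] }  — shift
  I7: { [C → . X f], [C → . y C], [C → y . C], [X → . a y C], [X → . d] }  — shift
  I8: { [C → y C .] }  — reduce
  I9: { [C → X f .] }  — reduce

No state contains both a complete item and a shift item.

Answer: No shift-reduce conflicts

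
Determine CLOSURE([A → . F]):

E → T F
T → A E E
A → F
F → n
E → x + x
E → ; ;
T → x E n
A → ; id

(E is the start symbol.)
{ [A → . F], [F → . n] }

To compute CLOSURE, for each item [A → α.Bβ] where B is a non-terminal, add [B → .γ] for all productions B → γ; repeat for the newly added items until nothing changes.

Start with: [A → . F]
  [A → . F] has the dot before F: add [F → . n]
No further items can be added.

CLOSURE = { [A → . F], [F → . n] }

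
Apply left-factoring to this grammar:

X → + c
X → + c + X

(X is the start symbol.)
Left-factoring transforms A → αβ₁ | αβ₂ into A → αA' and A' → β₁ | β₂
(α is the longest common prefix among the alternatives). Repeat until
no nonterminal has two alternatives with a common prefix.

Round 1: X has alternatives sharing prefix '+ c'. Introduce X': X → + c X'
  Add: X' → ε
  Add: X' → + X

No remaining common prefixes — done.

Resulting grammar:
X → + c X'
X' → ε
X' → + X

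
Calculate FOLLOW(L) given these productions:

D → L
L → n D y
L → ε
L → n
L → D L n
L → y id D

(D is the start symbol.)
To compute FOLLOW(L), find every occurrence of L on a right-hand side N → α L β: add FIRST(β) \ {ε}, and if β is empty or nullable also add FOLLOW(N). Iterate to a fixed point.

In D → L: L is at the end, add FOLLOW(D)
In L → D L n: L is followed by n, add FIRST(n) \ {ε} = { 'n' }

The FOLLOW sets referred to above (computed the same way, to a fixed point):
  FOLLOW(D) = { $, 'n', 'y' }

Taking the union: FOLLOW(L) = { $, 'n', 'y' }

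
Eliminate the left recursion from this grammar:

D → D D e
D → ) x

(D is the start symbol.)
D → ) x D'
D' → D e D'
D' → ε

D is directly left-recursive. The standard transformation for
  A → A α₁ | ... | A α_m | β₁ | ... | β_n
is
  A  → β₁ A' | ... | β_n A'
  A' → α₁ A' | ... | α_m A' | ε

D → ) x becomes D → ) x D'
D → D D e becomes D' → D e D'
Add D' → ε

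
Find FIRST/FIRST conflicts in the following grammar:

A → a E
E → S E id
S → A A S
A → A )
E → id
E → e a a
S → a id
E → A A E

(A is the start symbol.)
A FIRST/FIRST conflict occurs when two productions N → α and N → β for the same non-terminal have FIRST(α) ∩ FIRST(β) ≠ ∅ (with ε ∈ FIRST of a nullable right-hand side, so two nullable alternatives also conflict).

FIRST sets of the non-terminals at (or reachable through a nullable prefix from) the front of some alternative:
  FIRST(A) = { 'a' }
  FIRST(S) = { 'a' }

Productions for A:
  A → a E: FIRST = { 'a' }
  A → A ): FIRST = { 'a' }
Productions for E:
  E → S E id: FIRST = { 'a' }
  E → id: FIRST = { 'id' }
  E → e a a: FIRST = { 'e' }
  E → A A E: FIRST = { 'a' }
Productions for S:
  S → A A S: FIRST = { 'a' }
  S → a id: FIRST = { 'a' }

Conflict for A: A → a E and A → A )
  Overlap: { 'a' }
Conflict for E: E → S E id and E → A A E
  Overlap: { 'a' }
Conflict for S: S → A A S and S → a id
  Overlap: { 'a' }

Answer: Yes. A → a E / A → A ')' on { 'a' }; E → S E id / E → A A E on { 'a' }; S → A A S / S → a id on { 'a' }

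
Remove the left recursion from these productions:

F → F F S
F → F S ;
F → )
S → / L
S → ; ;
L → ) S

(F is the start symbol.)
F is directly left-recursive. The standard transformation for
  A → A α₁ | ... | A α_m | β₁ | ... | β_n
is
  A  → β₁ A' | ... | β_n A'
  A' → α₁ A' | ... | α_m A' | ε

F → ) becomes F → ) F'
F → F F S becomes F' → F S F'
F → F S ; becomes F' → S ; F'
Add F' → ε

Productions for other non-terminals are unchanged:
  S → / L
  S → ; ;
  L → ) S

Resulting grammar:
F → ) F'
F' → F S F'
F' → S ; F'
F' → ε
S → / L
S → ; ;
L → ) S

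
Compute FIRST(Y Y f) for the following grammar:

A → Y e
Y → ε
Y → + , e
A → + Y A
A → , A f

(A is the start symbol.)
{ '+', 'f' }

FIRST sets of the non-terminals involved (from the grammar, by fixed-point iteration):
  FIRST(Y) = { '+', ε }

To compute FIRST(Y Y f), process the symbols left to right:
Symbol Y is a non-terminal. Add FIRST(Y) \ {ε} = { '+' }
Y is nullable (ε ∈ FIRST(Y)), continue to the next symbol.
Symbol Y is a non-terminal. Add FIRST(Y) \ {ε} = { '+' }
Y is nullable (ε ∈ FIRST(Y)), continue to the next symbol.
Symbol f is a terminal. Add 'f' and stop.
FIRST(Y Y f) = { '+', 'f' }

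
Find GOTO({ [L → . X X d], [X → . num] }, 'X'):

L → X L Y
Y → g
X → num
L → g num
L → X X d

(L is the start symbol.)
GOTO(I, 'X') = CLOSURE({ [A → αX.β] : [A → α.Xβ] ∈ I, X = 'X' })

Items with dot before 'X', with the dot advanced:
  [L → . X X d] → [L → X . X d]
Closure of the advanced items:
  [L → X . X d] has the dot before X: add [X → . num]

GOTO = { [L → X . X d], [X → . num] }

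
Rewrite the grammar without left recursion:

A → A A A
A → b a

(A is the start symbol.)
A is directly left-recursive. The standard transformation for
  A → A α₁ | ... | A α_m | β₁ | ... | β_n
is
  A  → β₁ A' | ... | β_n A'
  A' → α₁ A' | ... | α_m A' | ε

A → b a becomes A → b a A'
A → A A A becomes A' → A A A'
Add A' → ε

Resulting grammar:
A → b a A'
A' → A A A'
A' → ε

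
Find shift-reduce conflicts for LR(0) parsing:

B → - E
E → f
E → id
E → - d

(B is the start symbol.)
No shift-reduce conflicts

Augment with B' → B and build the canonical LR(0) collection (I0 = CLOSURE({[B' → . B]}), then GOTO on every symbol after a dot until no new states appear). It has 8 states:
  I0: { [B → . - E], [B' → . B] }  — shift
  I1: { [B → - . E], [E → . - d], [E → . f], [E → . id] }  — shift
  I2: { [B' → B .] }  — accept
  I3: { [E → - . d] }  — shift
  I4: { [B → - E .] }  — reduce
  I5: { [E → f .] }  — reduce
  I6: { [E → id .] }  — reduce
  I7: { [E → - d .] }  — reduce

No state contains both a complete item and a shift item.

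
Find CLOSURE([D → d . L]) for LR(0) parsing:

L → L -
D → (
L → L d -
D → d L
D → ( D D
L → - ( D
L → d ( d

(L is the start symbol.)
{ [D → d . L], [L → . - ( D], [L → . L -], [L → . L d -], [L → . d ( d] }

Start with: [D → d . L]
  [D → d . L] has the dot before L: add [L → . L -], [L → . L d -], [L → . - ( D], [L → . d ( d]
No further items can be added.

CLOSURE = { [D → d . L], [L → . - ( D], [L → . L -], [L → . L d -], [L → . d ( d] }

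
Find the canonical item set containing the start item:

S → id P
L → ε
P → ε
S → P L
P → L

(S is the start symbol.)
{ [L → .], [P → . L], [P → .], [S → . P L], [S → . id P], [S' → . S] }

First, augment the grammar with S' → S
I₀ = CLOSURE({ [S' → . S] }):
  [S' → . S] has the dot before S: add [S → . id P], [S → . P L]
  [S → . P L] has the dot before P: add [P → .], [P → . L]
  [P → . L] has the dot before L: add [L → .]
No further items can be added.

I₀ = { [L → .], [P → . L], [P → .], [S → . P L], [S → . id P], [S' → . S] }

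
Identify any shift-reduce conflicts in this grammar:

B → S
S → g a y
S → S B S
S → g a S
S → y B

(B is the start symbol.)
Augment with B' → B and build the canonical LR(0) collection (I0 = CLOSURE({[B' → . B]}), then GOTO on every symbol after a dot until no new states appear). It has 11 states:
  I0: { [B → . S], [B' → . B], [S → . S B S], [S → . g a S], [S → . g a y], [S → . y B] }  — shift
  I1: { [B' → B .] }  — accept
  I2: { [B → . S], [B → S .], [S → . S B S], [S → . g a S], [S → . g a y], [S → . y B], [S → S . B S] }  — shift, reduce
  I3: { [S → g . a S], [S → g . a y] }  — shift
  I4: { [B → . S], [S → . S B S], [S → . g a S], [S → . g a y], [S → . y B], [S → y . B] }  — shift
  I5: { [S → y B .] }  — reduce
  I6: { [S → . S B S], [S → . g a S], [S → . g a y], [S → . y B], [S → g a . S], [S → g a . y] }  — shift
  I7: { [B → . S], [S → . S B S], [S → . g a S], [S → . g a y], [S → . y B], [S → S . B S], [S → g a S .] }  — shift, reduce
  I8: { [B → . S], [S → . S B S], [S → . g a S], [S → . g a y], [S → . y B], [S → g a y .], [S → y . B] }  — shift, reduce
  I9: { [S → . S B S], [S → . g a S], [S → . g a y], [S → . y B], [S → S B . S] }  — shift
  I10: { [B → . S], [S → . S B S], [S → . g a S], [S → . g a y], [S → . y B], [S → S . B S], [S → S B S .] }  — shift, reduce

I2 contains reduce item [B → S .] and shift items [S → . g a S], [S → . g a y], [S → . y B] — shift-reduce conflict.
I7 contains reduce item [S → g a S .] and shift items [S → . g a S], [S → . g a y], [S → . y B] — shift-reduce conflict.
I8 contains reduce item [S → g a y .] and shift items [S → . g a S], [S → . g a y], [S → . y B] — shift-reduce conflict.
I10 contains reduce item [S → S B S .] and shift items [S → . g a S], [S → . g a y], [S → . y B] — shift-reduce conflict.

Answer: Yes — I2: [B → S .] vs [S → . g a S]; I7: [S → g a S .] vs [S → . g a S]; I8: [S → g a y .] vs [S → . g a S]; I10: [S → S B S .] vs [S → . g a S]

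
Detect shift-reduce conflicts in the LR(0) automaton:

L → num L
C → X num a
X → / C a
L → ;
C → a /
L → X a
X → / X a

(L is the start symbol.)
Augment with L' → L and build the canonical LR(0) collection (I0 = CLOSURE({[L' → . L]}), then GOTO on every symbol after a dot until no new states appear). It has 16 states:
  I0: { [L → . ;], [L → . X a], [L → . num L], [L' → . L], [X → . / C a], [X → . / X a] }  — shift
  I1: { [C → . X num a], [C → . a /], [X → . / C a], [X → . / X a], [X → / . C a], [X → / . X a] }  — shift
  I2: { [L → ; .] }  — reduce
  I3: { [L' → L .] }  — accept
  I4: { [L → X . a] }  — shift
  I5: { [L → . ;], [L → . X a], [L → . num L], [L → num . L], [X → . / C a], [X → . / X a] }  — shift
  I6: { [L → num L .] }  — reduce
  I7: { [L → X a .] }  — reduce
  I8: { [X → / C . a] }  — shift
  I9: { [C → X . num a], [X → / X . a] }  — shift
  I10: { [C → a . /] }  — shift
  I11: { [C → a / .] }  — reduce
  I12: { [X → / X a .] }  — reduce
  I13: { [C → X num . a] }  — shift
  I14: { [C → X num a .] }  — reduce
  I15: { [X → / C a .] }  — reduce

No state contains both a complete item and a shift item.

Answer: No shift-reduce conflicts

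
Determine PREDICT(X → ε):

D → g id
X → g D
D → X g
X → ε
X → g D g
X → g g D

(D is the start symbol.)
{ 'g' }

PREDICT(X → ε) = (FIRST(RHS) \ {ε}) ∪ (FOLLOW(X) if ε ∈ FIRST(RHS), i.e. RHS ⇒* ε)
The right-hand side is ε (FIRST(ε) = { ε }), so the predict set is FOLLOW(X) = { 'g' }
PREDICT(X → ε) = { 'g' }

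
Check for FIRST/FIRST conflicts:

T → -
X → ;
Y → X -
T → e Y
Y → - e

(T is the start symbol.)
No FIRST/FIRST conflicts.

A FIRST/FIRST conflict occurs when two productions N → α and N → β for the same non-terminal have FIRST(α) ∩ FIRST(β) ≠ ∅ (with ε ∈ FIRST of a nullable right-hand side, so two nullable alternatives also conflict).

FIRST sets of the non-terminals at (or reachable through a nullable prefix from) the front of some alternative:
  FIRST(X) = { ';' }

Productions for T:
  T → -: FIRST = { '-' }
  T → e Y: FIRST = { 'e' }
Productions for Y:
  Y → X -: FIRST = { ';' }
  Y → - e: FIRST = { '-' }
X has only one production, so no FIRST/FIRST conflict is possible there.

All alternatives of each non-terminal have pairwise disjoint FIRST sets.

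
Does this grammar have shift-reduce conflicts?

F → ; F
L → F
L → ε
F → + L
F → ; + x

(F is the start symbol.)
A shift-reduce conflict occurs when an LR(0) state has both:
  - a complete (reduce) item [A → α .] (dot at the end), and
  - a shift item [B → β . c γ] (dot before a terminal).

Augment with F' → F and build the canonical LR(0) collection (I0 = CLOSURE({[F' → . F]}), then GOTO on every symbol after a dot until no new states appear). It has 9 states:
  I0: { [F → . + L], [F → . ; + x], [F → . ; F], [F' → . F] }  — shift
  I1: { [F → + . L], [F → . + L], [F → . ; + x], [F → . ; F], [L → . F], [L → .] }  — shift, reduce
  I2: { [F → . + L], [F → . ; + x], [F → . ; F], [F → ; . + x], [F → ; . F] }  — shift
  I3: { [F' → F .] }  — accept
  I4: { [F → + . L], [F → . + L], [F → . ; + x], [F → . ; F], [F → ; + . x], [L → . F], [L → .] }  — shift, reduce
  I5: { [F → ; F .] }  — reduce
  I6: { [L → F .] }  — reduce
  I7: { [F → + L .] }  — reduce
  I8: { [F → ; + x .] }  — reduce

I1 contains reduce item [L → .] and shift items [F → . + L], [F → . ; + x], [F → . ; F] — shift-reduce conflict.
I4 contains reduce item [L → .] and shift items [F → . + L], [F → . ; + x], [F → ; + . x], [F → . ; F] — shift-reduce conflict.

Answer: Yes — I1: [L → .] vs [F → . + L]; I4: [L → .] vs [F → . + L]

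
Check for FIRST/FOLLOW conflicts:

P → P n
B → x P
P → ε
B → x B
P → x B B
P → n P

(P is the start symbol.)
A FIRST/FOLLOW conflict occurs when a non-terminal N has a nullable alternative N → β (β ⇒* ε) and another alternative N → α with FIRST(α) ∩ FOLLOW(N) ≠ ∅: on such a lookahead the parser cannot decide between expanding α and letting N vanish via β.

Nullable non-terminals: P.
FIRST sets used below: FIRST(P) = { 'n', 'x', ε }

P: nullable alternative(s) P → ε; FOLLOW(P) = { $, 'n', 'x' }
  P → P n: FIRST \ {ε} = { 'n', 'x' } — overlaps FOLLOW(P) on { 'n', 'x' }: CONFLICT
  P → ε: FIRST \ {ε} = { } — this is the only nullable alternative, skip
  P → x B B: FIRST \ {ε} = { 'x' } — overlaps FOLLOW(P) on { 'x' }: CONFLICT
  P → n P: FIRST \ {ε} = { 'n' } — overlaps FOLLOW(P) on { 'n' }: CONFLICT

B has no nullable alternative, so no FIRST/FOLLOW check is needed there.

So the grammar has 3 FIRST/FOLLOW conflicts (marked CONFLICT above).

Answer: Yes. P → P n with FOLLOW(P) on { 'n', 'x' }; P → x B B with FOLLOW(P) on { 'x' }; P → n P with FOLLOW(P) on { 'n' }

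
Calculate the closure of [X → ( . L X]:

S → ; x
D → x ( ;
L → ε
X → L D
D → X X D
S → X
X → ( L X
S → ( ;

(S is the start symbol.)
Start with: [X → ( . L X]
  [X → ( . L X] has the dot before L: add [L → .]
No further items can be added.

CLOSURE = { [L → .], [X → ( . L X] }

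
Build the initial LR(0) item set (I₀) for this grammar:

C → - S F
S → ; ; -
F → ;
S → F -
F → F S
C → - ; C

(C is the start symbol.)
{ [C → . - ; C], [C → . - S F], [C' → . C] }

First, augment the grammar with C' → C
I₀ = CLOSURE({ [C' → . C] }):
  [C' → . C] has the dot before C: add [C → . - S F], [C → . - ; C]
No further items can be added.

I₀ = { [C → . - ; C], [C → . - S F], [C' → . C] }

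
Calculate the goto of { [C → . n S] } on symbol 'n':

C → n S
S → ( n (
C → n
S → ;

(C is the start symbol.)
GOTO(I, 'n') = CLOSURE({ [A → αX.β] : [A → α.Xβ] ∈ I, X = 'n' })

Items with dot before 'n', with the dot advanced:
  [C → . n S] → [C → n . S]
Closure of the advanced items:
  [C → n . S] has the dot before S: add [S → . ( n (], [S → . ;]

GOTO = { [C → n . S], [S → . ( n (], [S → . ;] }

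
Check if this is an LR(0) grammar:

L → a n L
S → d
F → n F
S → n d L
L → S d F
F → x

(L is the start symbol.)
Augment with L' → L and build the canonical LR(0) collection (I0 = CLOSURE({[L' → . L]}), then GOTO on every symbol after a dot until no new states appear). It has 15 states:
  I0: { [L → . S d F], [L → . a n L], [L' → . L], [S → . d], [S → . n d L] }  — shift
  I1: { [L' → L .] }  — accept
  I2: { [L → S . d F] }  — shift
  I3: { [L → a . n L] }  — shift
  I4: { [S → d .] }  — reduce
  I5: { [S → n . d L] }  — shift
  I6: { [L → . S d F], [L → . a n L], [S → . d], [S → . n d L], [S → n d . L] }  — shift
  I7: { [S → n d L .] }  — reduce
  I8: { [L → . S d F], [L → . a n L], [L → a n . L], [S → . d], [S → . n d L] }  — shift
  I9: { [L → a n L .] }  — reduce
  I10: { [F → . n F], [F → . x], [L → S d . F] }  — shift
  I11: { [L → S d F .] }  — reduce
  I12: { [F → . n F], [F → . x], [F → n . F] }  — shift
  I13: { [F → x .] }  — reduce
  I14: { [F → n F .] }  — reduce

Every state is either a pure shift/goto state or contains exactly one complete item and nothing to shift — no conflicts. The grammar is LR(0).

Answer: Yes, the grammar is LR(0)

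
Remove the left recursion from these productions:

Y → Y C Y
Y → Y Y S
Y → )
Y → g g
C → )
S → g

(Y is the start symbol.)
Y is directly left-recursive. The standard transformation for
  A → A α₁ | ... | A α_m | β₁ | ... | β_n
is
  A  → β₁ A' | ... | β_n A'
  A' → α₁ A' | ... | α_m A' | ε

Y → ) becomes Y → ) Y'
Y → g g becomes Y → g g Y'
Y → Y C Y becomes Y' → C Y Y'
Y → Y Y S becomes Y' → Y S Y'
Add Y' → ε

Productions for other non-terminals are unchanged:
  C → )
  S → g

Resulting grammar:
Y → ) Y'
Y → g g Y'
Y' → C Y Y'
Y' → Y S Y'
Y' → ε
C → )
S → g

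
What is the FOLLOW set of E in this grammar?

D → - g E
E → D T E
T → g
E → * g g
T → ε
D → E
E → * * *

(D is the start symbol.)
In D → - g E: E is at the end, add FOLLOW(D)
In E → D T E: E is at the end; this adds FOLLOW(E) to itself — nothing new
In D → E: E is at the end, add FOLLOW(D)

The FOLLOW sets referred to above (computed the same way, to a fixed point):
  FOLLOW(D) = { $, '*', '-', 'g' }

Taking the union: FOLLOW(E) = { $, '*', '-', 'g' }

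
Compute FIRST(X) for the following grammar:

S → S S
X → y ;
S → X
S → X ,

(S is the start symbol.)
To compute FIRST(X), examine every production with X on the left-hand side, reading each right-hand side left to right until a non-nullable symbol is reached.

From X → y ;:
  - y is a terminal: add 'y' and stop

Collecting: FIRST(X) = { 'y' }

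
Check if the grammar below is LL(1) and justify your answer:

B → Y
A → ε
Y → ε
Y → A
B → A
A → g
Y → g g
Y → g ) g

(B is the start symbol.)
A grammar is LL(1) if for each non-terminal N with multiple productions, the predict sets of those productions are pairwise disjoint, where PREDICT(N → α) = (FIRST(α) \ {ε}) ∪ (FOLLOW(N) if α ⇒* ε).

Relevant sets:
  FIRST(Y) = { 'g', ε }
  FIRST(A) = { 'g', ε }
  FOLLOW(B) = { $ }
  FOLLOW(A) = { $ }
  FOLLOW(Y) = { $ }

For B:
  PREDICT(B → Y) = { $, 'g' }
  PREDICT(B → A) = { $, 'g' }
For A:
  PREDICT(A → ε) = { $ }
  PREDICT(A → g) = { 'g' }
For Y:
  PREDICT(Y → ε) = { $ }
  PREDICT(Y → A) = { $, 'g' }
  PREDICT(Y → g g) = { 'g' }
  PREDICT(Y → g ')' g) = { 'g' }

Conflict found: Predict set conflict for B: { $, 'g' }
The grammar is NOT LL(1).

Answer: No. Predict set conflict for B: { $, 'g' }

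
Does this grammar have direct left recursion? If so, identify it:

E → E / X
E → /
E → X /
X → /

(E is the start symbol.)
Direct left recursion occurs when N → N α for some non-terminal N (the right-hand side begins with the left-hand side itself).

E → E / X: LEFT RECURSIVE (starts with E)
E → /: starts with '/'
E → X /: starts with X
X → /: starts with '/'

The grammar has direct left recursion on: E.

Answer: Yes, E is left-recursive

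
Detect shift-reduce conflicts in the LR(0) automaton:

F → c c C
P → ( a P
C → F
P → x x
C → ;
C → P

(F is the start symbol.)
A shift-reduce conflict occurs when an LR(0) state has both:
  - a complete (reduce) item [A → α .] (dot at the end), and
  - a shift item [B → β . c γ] (dot before a terminal).

Augment with F' → F and build the canonical LR(0) collection (I0 = CLOSURE({[F' → . F]}), then GOTO on every symbol after a dot until no new states appear). It has 13 states:
  I0: { [F → . c c C], [F' → . F] }  — shift
  I1: { [F' → F .] }  — accept
  I2: { [F → c . c C] }  — shift
  I3: { [C → . ;], [C → . F], [C → . P], [F → . c c C], [F → c c . C], [P → . ( a P], [P → . x x] }  — shift
  I4: { [P → ( . a P] }  — shift
  I5: { [C → ; .] }  — reduce
  I6: { [F → c c C .] }  — reduce
  I7: { [C → F .] }  — reduce
  I8: { [C → P .] }  — reduce
  I9: { [P → x . x] }  — shift
  I10: { [P → x x .] }  — reduce
  I11: { [P → ( a . P], [P → . ( a P], [P → . x x] }  — shift
  I12: { [P → ( a P .] }  — reduce

No state contains both a complete item and a shift item.

Answer: No shift-reduce conflicts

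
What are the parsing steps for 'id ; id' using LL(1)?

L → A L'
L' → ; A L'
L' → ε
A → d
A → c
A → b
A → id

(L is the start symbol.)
Stack is shown with the top on the left.

Stack     Input      Action
---------------------------
L $       id ; id $  output L → A L'
A L' $    id ; id $  output A → id
id L' $   id ; id $  match 'id'
L' $      ; id $     output L' → ; A L'
; A L' $  ; id $     match ';'
A L' $    id $       output A → id
id L' $   id $       match 'id'
L' $      $          output L' → ε
$         $          accept

The string is accepted.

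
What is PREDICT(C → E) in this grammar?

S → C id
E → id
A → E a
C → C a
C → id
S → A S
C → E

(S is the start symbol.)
{ 'id' }

PREDICT(C → E) = (FIRST(RHS) \ {ε}) ∪ (FOLLOW(C) if ε ∈ FIRST(RHS), i.e. RHS ⇒* ε)
FIRST(E) = { 'id' }
FIRST(E) = { 'id' }
ε ∉ FIRST(E), so FOLLOW(C) is not added.
PREDICT(C → E) = { 'id' }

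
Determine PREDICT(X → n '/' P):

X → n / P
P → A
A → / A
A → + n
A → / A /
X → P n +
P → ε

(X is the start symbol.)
{ 'n' }

PREDICT(X → n '/' P) = (FIRST(RHS) \ {ε}) ∪ (FOLLOW(X) if ε ∈ FIRST(RHS), i.e. RHS ⇒* ε)
FIRST(n '/' P) = { 'n' }
ε ∉ FIRST(n '/' P), so FOLLOW(X) is not added.
PREDICT(X → n '/' P) = { 'n' }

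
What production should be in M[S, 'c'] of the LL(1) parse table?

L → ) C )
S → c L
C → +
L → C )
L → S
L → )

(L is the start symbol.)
S → c L

To find M[S, 'c'], we find productions for S where 'c' is in the predict set (PREDICT(N → α) = (FIRST(α) \ {ε}) ∪ (FOLLOW(N) if α ⇒* ε)).

S → c L: PREDICT = { 'c' }
  'c' is in predict set, so this production goes in M[S, 'c']

M[S, 'c'] = S → c L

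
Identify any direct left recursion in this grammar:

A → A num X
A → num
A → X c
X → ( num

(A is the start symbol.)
Yes, A is left-recursive

Direct left recursion occurs when N → N α for some non-terminal N (the right-hand side begins with the left-hand side itself).

A → A num X: LEFT RECURSIVE (starts with A)
A → num: starts with num
A → X c: starts with X
X → ( num: starts with '('

The grammar has direct left recursion on: A.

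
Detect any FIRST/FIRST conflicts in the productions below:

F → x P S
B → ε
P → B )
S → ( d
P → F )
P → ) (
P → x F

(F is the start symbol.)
Yes. P → B ')' / P → ')' '(' on { ')' }; P → F ')' / P → x F on { 'x' }

A FIRST/FIRST conflict occurs when two productions N → α and N → β for the same non-terminal have FIRST(α) ∩ FIRST(β) ≠ ∅ (with ε ∈ FIRST of a nullable right-hand side, so two nullable alternatives also conflict).

FIRST sets of the non-terminals at (or reachable through a nullable prefix from) the front of some alternative:
  FIRST(B) = { ε }
  FIRST(F) = { 'x' }

Productions for P:
  P → B ): FIRST = { ')' }
  P → F ): FIRST = { 'x' }
  P → ) (: FIRST = { ')' }
  P → x F: FIRST = { 'x' }
F, B, S have only one production, so no FIRST/FIRST conflict is possible there.

Conflict for P: P → B ) and P → ) (
  Overlap: { ')' }
Conflict for P: P → F ) and P → x F
  Overlap: { 'x' }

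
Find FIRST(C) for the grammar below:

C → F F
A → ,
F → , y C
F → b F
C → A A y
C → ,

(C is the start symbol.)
To compute FIRST(C), examine every production with C on the left-hand side, reading each right-hand side left to right until a non-nullable symbol is reached.

FIRST sets of the other non-terminals involved (by the same procedure, iterated to a fixed point):
  FIRST(F) = { ',', 'b' }
  FIRST(A) = { ',' }

From C → F F:
  - F is a non-terminal: add FIRST(F) \ {ε} = { ',', 'b' }
    F is not nullable, so stop
From C → A A y:
  - A is a non-terminal: add FIRST(A) \ {ε} = { ',' }
    A is not nullable, so stop
From C → ,:
  - ',' is a terminal: add ',' and stop

Collecting: FIRST(C) = { ',', 'b' }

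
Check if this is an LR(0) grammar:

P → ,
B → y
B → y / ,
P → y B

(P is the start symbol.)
No. Shift-reduce conflict between [B → y .] and [B → y . / ,]

Augment with P' → P and build the canonical LR(0) collection (I0 = CLOSURE({[P' → . P]}), then GOTO on every symbol after a dot until no new states appear). It has 8 states:
  I0: { [P → . ,], [P → . y B], [P' → . P] }  — shift
  I1: { [P → , .] }  — reduce
  I2: { [P' → P .] }  — accept
  I3: { [B → . y / ,], [B → . y], [P → y . B] }  — shift
  I4: { [P → y B .] }  — reduce
  I5: { [B → y . / ,], [B → y .] }  — shift, reduce
  I6: { [B → y / . ,] }  — shift
  I7: { [B → y / , .] }  — reduce

Conflict in state I5:
  Shift-reduce conflict between [B → y .] and [B → y . / ,]
So the grammar is NOT LR(0).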